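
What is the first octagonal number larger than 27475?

28033

Solve n(3n−2) > 27475 for integer n.
The largest n with value ≤ 27475 is 96 (since 27456 ≤ 27475 < 28033), so the first above is n = 97, value 28033.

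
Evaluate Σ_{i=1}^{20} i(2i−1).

Σ i(2i−1) = 2Σi² − Σi over i = 1..20.
Σi = 210 and Σi² = 2870.
2·2870 − 1·210 = 5530.

5530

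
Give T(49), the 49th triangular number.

1225

The 49th triangular number is n(n+1)/2 with n = 49.
49·50/2 = 2450/2 = 1225.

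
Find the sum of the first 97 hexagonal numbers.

Σ i(2i−1) = 2Σi² − Σi over i = 1..97.
Σi = 4753 and Σi² = 308945.
2·308945 − 1·4753 = 613137.

613137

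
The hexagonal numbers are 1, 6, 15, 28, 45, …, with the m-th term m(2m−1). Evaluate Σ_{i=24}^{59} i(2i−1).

130278

Σ i(2i−1) = 2Σi² − Σi over i = 24..59.
Σi = 1770 − 276 = 1494 and Σi² = 70210 − 4324 = 65886.
2·65886 − 1·1494 = 130278.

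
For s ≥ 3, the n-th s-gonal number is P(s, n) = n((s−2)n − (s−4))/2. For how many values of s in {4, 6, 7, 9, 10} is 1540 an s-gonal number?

s = 4: P(4, 39) = 1521 and P(4, 40) = 1600; 1540 is not s-gonal.
s = 6: P(6, 28) = 1540. ✓
s = 7: P(7, 25) = 1525 and P(7, 26) = 1651; 1540 is not s-gonal.
s = 9: P(9, 21) = 1491 and P(9, 22) = 1639; 1540 is not s-gonal.
s = 10: P(10, 20) = 1540. ✓
Hits: s ∈ {6, 10} → 2.

2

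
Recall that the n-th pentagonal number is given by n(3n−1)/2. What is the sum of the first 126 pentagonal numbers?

1008126

Σ i(3i−1)/2 = (3Σi² − Σi) / 2 over i = 1..126.
Σi = 8001 and Σi² = 674751.
(3·674751 − 1·8001) / 2 = 2016252/2 = 1008126.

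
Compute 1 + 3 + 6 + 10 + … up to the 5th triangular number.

35

Σ i(i+1)/2 = (Σi² + Σi) / 2 over i = 1..5.
Σi = 15 and Σi² = 55.
(1·55 + 1·15) / 2 = 70/2 = 35.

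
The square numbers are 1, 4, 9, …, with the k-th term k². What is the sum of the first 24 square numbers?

4900

Σ_{i=1}^{24} i² = 24·25·49/6 = 4900.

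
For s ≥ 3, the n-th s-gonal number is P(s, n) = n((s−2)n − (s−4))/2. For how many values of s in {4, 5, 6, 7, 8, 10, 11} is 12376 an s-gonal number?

s = 4: P(4, 111) = 12321 and P(4, 112) = 12544; 12376 is not s-gonal.
s = 5: P(5, 91) = 12376. ✓
s = 6: P(6, 78) = 12090 and P(6, 79) = 12403; 12376 is not s-gonal.
s = 7: P(7, 70) = 12145 and P(7, 71) = 12496; 12376 is not s-gonal.
s = 8: P(8, 64) = 12160 and P(8, 65) = 12545; 12376 is not s-gonal.
s = 10: P(10, 56) = 12376. ✓
s = 11: P(11, 52) = 11986 and P(11, 53) = 12455; 12376 is not s-gonal.
Hits: s ∈ {5, 10} → 2.

2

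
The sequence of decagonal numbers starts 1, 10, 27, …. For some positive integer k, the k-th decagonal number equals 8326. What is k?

Set n(4n−3) = 8326, giving 4n² − 3n − 8326 = 0.
The discriminant is 9 + 16·8326 = 133225, and √133225 = 365.
So n = (3 + 365) / 8 = 368/8 = 46.
Check: 46·(4·46 − 3) = 8326. ✓

46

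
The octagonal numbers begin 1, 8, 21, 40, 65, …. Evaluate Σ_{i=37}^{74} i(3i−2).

Σ i(3i−2) = 3Σi² − 2Σi over i = 37..74.
Σi = 2775 − 666 = 2109 and Σi² = 137825 − 16206 = 121619.
3·121619 − 2·2109 = 360639.

360639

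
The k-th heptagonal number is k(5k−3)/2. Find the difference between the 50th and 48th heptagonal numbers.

50·(5·50 − 3)/2 = 6175 and 48·(5·48 − 3)/2 = 5688.
Difference: 6175 − 5688 = 487.

487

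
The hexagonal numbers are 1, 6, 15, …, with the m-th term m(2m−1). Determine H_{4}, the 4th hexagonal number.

The 4th hexagonal number is n(2n−1) with n = 4.
4·(2·4 − 1) = 4·7 = 28.

28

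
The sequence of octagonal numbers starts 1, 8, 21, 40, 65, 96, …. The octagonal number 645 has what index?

15

Set n(3n−2) = 645, giving 3n² − 2n − 645 = 0.
So n = (2 + 88) / 6 = 90/6 = 15.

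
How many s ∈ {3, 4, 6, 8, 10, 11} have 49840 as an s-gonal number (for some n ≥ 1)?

s = 3: P(3, 315) = 49770 and P(3, 316) = 50086; 49840 is not s-gonal.
s = 4: P(4, 223) = 49729 and P(4, 224) = 50176; 49840 is not s-gonal.
s = 6: P(6, 158) = 49770 and P(6, 159) = 50403; 49840 is not s-gonal.
s = 8: P(8, 129) = 49665 and P(8, 130) = 50440; 49840 is not s-gonal.
s = 10: P(10, 112) = 49840. ✓
s = 11: P(11, 105) = 49245 and P(11, 106) = 50191; 49840 is not s-gonal.
Hits: s ∈ {10} → 1.

1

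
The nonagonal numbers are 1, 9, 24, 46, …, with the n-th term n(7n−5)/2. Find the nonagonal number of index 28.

2674

The 28th nonagonal number is n(7n−5)/2 with n = 28.
28·(7·28 − 5)/2 = 28·191/2 = 2674.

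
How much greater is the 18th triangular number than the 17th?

Consecutive triangular numbers differ by n: T_{18} − T_{17} = 18.

18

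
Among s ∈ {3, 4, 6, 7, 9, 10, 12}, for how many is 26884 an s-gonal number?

2

s = 3: P(3, 231) = 26796 and P(3, 232) = 27028; 26884 is not s-gonal.
s = 4: P(4, 163) = 26569 and P(4, 164) = 26896; 26884 is not s-gonal.
s = 6: P(6, 116) = 26796 and P(6, 117) = 27261; 26884 is not s-gonal.
s = 7: P(7, 104) = 26884. ✓
s = 9: P(9, 88) = 26884. ✓
s = 10: P(10, 82) = 26650 and P(10, 83) = 27307; 26884 is not s-gonal.
s = 12: P(12, 73) = 26353 and P(12, 74) = 27084; 26884 is not s-gonal.
Hits: s ∈ {7, 9} → 2.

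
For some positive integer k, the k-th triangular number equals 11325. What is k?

Set n(n+1)/2 = 11325, giving n² + n − 22650 = 0.
The discriminant is 1 + 8·11325 = 90601, and √90601 = 301.
So n = (-1 + 301) / 2 = 300/2 = 150.
Check: 150·151/2 = 11325. ✓

150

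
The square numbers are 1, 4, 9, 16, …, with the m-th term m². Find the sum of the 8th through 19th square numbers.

2330

Σ_{i=8}^{19} i² = 2470 − 140 = 2330.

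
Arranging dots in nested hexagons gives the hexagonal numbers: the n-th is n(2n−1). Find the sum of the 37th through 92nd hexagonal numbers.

Σ i(2i−1) = 2Σi² − Σi over i = 37..92.
Σi = 4278 − 666 = 3612 and Σi² = 263810 − 16206 = 247604.
2·247604 − 1·3612 = 491596.

491596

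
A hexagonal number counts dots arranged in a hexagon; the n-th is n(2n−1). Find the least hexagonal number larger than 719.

Solve n(2n−1) > 719 for integer n.
The largest n with value ≤ 719 is 19 (since 703 ≤ 719 < 780), so the first above is n = 20, value 780.

780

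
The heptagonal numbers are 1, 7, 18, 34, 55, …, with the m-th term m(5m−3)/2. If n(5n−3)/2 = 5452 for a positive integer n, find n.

47

Set n(5n−3)/2 = 5452, giving 5n² − 3n − 10904 = 0.
The discriminant is 9 + 40·5452 = 218089, and √218089 = 467.
So n = (3 + 467) / 10 = 470/10 = 47.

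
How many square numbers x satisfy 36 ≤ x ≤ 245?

The n-th square number is n².
Smallest index with value ≥ 36: n = 6 (giving 36).
Largest index with value ≤ 245: n = 15 (giving 225).
Indices 6 through 15: 10 terms.

10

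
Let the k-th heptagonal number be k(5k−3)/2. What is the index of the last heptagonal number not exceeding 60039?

Solve n(5n−3)/2 ≤ 60039 for integer n.
n = 155 gives 59830 ≤ 60039, while n = 156 gives 60606 > 60039; so the answer is index 155.

155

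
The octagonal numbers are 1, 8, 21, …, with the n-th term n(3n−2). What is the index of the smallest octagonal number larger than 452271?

Solve n(3n−2) > 452271 for integer n.
The largest n with value ≤ 452271 is 388 (since 450856 ≤ 452271 < 453185), so the first above is n = 389, value 453185.

389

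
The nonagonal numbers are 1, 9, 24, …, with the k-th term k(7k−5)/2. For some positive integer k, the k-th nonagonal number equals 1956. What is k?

24

Set n(7n−5)/2 = 1956, giving 7n² − 5n − 3912 = 0.
The discriminant is 25 + 56·1956 = 109561, and √109561 = 331.
So n = (5 + 331) / 14 = 336/14 = 24.
Check: 24·(7·24 − 5)/2 = 1956. ✓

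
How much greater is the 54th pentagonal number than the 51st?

54·(3·54 − 1)/2 = 4347 and 51·(3·51 − 1)/2 = 3876.
Difference: 4347 − 3876 = 471.

471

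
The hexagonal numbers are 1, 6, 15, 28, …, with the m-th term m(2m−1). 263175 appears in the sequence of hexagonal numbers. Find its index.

Set n(2n−1) = 263175, giving 2n² − n − 263175 = 0.
So n = (1 + 1451) / 4 = 1452/4 = 363.

363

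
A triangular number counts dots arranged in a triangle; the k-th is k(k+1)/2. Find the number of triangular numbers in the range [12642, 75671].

The n-th triangular number is n(n+1)/2.
Smallest index with value ≥ 12642: n = 159 (giving 12720).
Largest index with value ≤ 75671: n = 388 (giving 75466).
Indices 159 through 388: 230 terms.

230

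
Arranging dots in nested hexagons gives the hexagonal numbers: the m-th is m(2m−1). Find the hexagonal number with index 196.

The 196th hexagonal number is n(2n−1) with n = 196.
196·(2·196 − 1) = 196·391 = 76636.

76636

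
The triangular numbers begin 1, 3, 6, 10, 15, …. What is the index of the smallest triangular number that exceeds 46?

10

Solve n(n+1)/2 > 46 for integer n.
The largest n with value ≤ 46 is 9 (since 45 ≤ 46 < 55), so the first above is n = 10, value 55.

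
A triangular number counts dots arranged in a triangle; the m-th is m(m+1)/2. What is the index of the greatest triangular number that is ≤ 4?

2

Solve n(n+1)/2 ≤ 4 for integer n.
n = 2 gives 3 ≤ 4, while n = 3 gives 6 > 4; so the answer is index 2.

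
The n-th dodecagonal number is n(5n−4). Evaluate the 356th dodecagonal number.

632256

356·(5·356 − 4) = 356·1776 = 632256.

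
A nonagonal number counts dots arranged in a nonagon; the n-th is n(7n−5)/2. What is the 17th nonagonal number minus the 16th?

Consecutive nonagonal numbers differ by 7n − 6: here 7·17 − 6 = 113.

113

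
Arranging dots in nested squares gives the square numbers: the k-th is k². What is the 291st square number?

84681

The 291st square number is n² with n = 291.
291² = 84681.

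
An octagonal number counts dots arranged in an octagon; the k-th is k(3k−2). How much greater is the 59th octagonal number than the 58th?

349

Consecutive octagonal numbers differ by 6n − 5: here 6·59 − 5 = 349.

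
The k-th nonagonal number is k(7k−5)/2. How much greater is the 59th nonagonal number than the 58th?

Consecutive nonagonal numbers differ by 7n − 6: here 7·59 − 6 = 407.

407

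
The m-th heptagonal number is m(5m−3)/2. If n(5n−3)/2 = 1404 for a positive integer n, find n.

24

Set n(5n−3)/2 = 1404, giving 5n² − 3n − 2808 = 0.
The discriminant is 9 + 40·1404 = 56169, and √56169 = 237.
So n = (3 + 237) / 10 = 240/10 = 24.
Check: 24·(5·24 − 3)/2 = 1404. ✓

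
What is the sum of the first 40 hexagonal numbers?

Σ i(2i−1) = 2Σi² − Σi over i = 1..40.
Σi = 820 and Σi² = 22140.
2·22140 − 1·820 = 43460.

43460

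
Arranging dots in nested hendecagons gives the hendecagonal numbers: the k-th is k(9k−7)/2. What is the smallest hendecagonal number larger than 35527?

36135

Solve n(9n−7)/2 > 35527 for integer n.
The largest n with value ≤ 35527 is 89 (since 35333 ≤ 35527 < 36135), so the first above is n = 90, value 36135.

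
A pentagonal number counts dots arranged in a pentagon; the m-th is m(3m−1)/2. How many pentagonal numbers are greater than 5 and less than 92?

The n-th pentagonal number is n(3n−1)/2.
Smallest index with value > 5: n = 3 (giving 12).
Largest index with value < 92: n = 7 (giving 70).
Indices 3 through 7: 5 terms.

5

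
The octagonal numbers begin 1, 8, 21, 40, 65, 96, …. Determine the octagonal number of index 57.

9633

The 57th octagonal number is n(3n−2) with n = 57.
57·(3·57 − 2) = 57·169 = 9633.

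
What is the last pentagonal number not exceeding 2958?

2882

Solve n(3n−1)/2 ≤ 2958 for integer n.
n = 44 gives 2882 ≤ 2958, while n = 45 gives 3015 > 2958; so the answer is 2882.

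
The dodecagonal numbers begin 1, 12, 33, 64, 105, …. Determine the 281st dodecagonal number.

393681

The 281st dodecagonal number is n(5n−4) with n = 281.
281·(5·281 − 4) = 281·1401 = 393681.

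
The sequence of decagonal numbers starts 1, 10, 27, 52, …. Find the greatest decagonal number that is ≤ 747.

742

Solve n(4n−3) ≤ 747 for integer n.
n = 14 gives 742 ≤ 747, while n = 15 gives 855 > 747; so the answer is 742.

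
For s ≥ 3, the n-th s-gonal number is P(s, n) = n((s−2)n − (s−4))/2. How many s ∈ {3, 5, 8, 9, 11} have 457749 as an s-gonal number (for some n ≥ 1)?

1

s = 3: P(3, 956) = 457446 and P(3, 957) = 458403; 457749 is not s-gonal.
s = 5: P(5, 552) = 456780 and P(5, 553) = 458437; 457749 is not s-gonal.
s = 8: P(8, 390) = 455520 and P(8, 391) = 457861; 457749 is not s-gonal.
s = 9: P(9, 362) = 457749. ✓
s = 11: P(11, 319) = 456808 and P(11, 320) = 459680; 457749 is not s-gonal.
Hits: s ∈ {9} → 1.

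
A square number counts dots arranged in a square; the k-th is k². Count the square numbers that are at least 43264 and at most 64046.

The n-th square number is n².
Smallest index with value ≥ 43264: n = 208 (giving 43264).
Largest index with value ≤ 64046: n = 253 (giving 64009).
Indices 208 through 253: 46 terms.

46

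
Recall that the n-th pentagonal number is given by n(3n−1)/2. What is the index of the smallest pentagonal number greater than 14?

Solve n(3n−1)/2 > 14 for integer n.
The largest n with value ≤ 14 is 3 (since 12 ≤ 14 < 22), so the first above is n = 4, value 22.

4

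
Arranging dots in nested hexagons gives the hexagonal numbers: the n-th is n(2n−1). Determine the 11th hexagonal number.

11·(2·11 − 1) = 11·21 = 231.

231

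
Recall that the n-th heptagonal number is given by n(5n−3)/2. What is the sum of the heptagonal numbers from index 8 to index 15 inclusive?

Σ i(5i−3)/2 = (5Σi² − 3Σi) / 2 over i = 8..15.
Σi = 120 − 28 = 92 and Σi² = 1240 − 140 = 1100.
(5·1100 − 3·92) / 2 = 5224/2 = 2612.

2612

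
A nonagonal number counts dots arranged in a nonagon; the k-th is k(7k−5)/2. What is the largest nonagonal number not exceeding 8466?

8281

Solve n(7n−5)/2 ≤ 8466 for integer n.
n = 49 gives 8281 ≤ 8466, while n = 50 gives 8625 > 8466; so the answer is 8281.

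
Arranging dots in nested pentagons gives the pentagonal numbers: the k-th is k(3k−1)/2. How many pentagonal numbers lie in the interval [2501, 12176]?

50

The n-th pentagonal number is n(3n−1)/2.
Smallest index with value ≥ 2501: n = 41 (giving 2501).
Largest index with value ≤ 12176: n = 90 (giving 12105).
Indices 41 through 90: 50 terms.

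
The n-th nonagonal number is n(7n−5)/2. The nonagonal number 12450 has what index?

60

Set n(7n−5)/2 = 12450, giving 7n² − 5n − 24900 = 0.
The discriminant is 25 + 56·12450 = 697225, and √697225 = 835.
So n = (5 + 835) / 14 = 840/14 = 60.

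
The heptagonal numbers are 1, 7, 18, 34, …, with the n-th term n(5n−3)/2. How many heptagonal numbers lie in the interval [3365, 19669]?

The n-th heptagonal number is n(5n−3)/2.
Smallest index with value ≥ 3365: n = 37 (giving 3367).
Largest index with value ≤ 19669: n = 89 (giving 19669).
Indices 37 through 89: 53 terms.

53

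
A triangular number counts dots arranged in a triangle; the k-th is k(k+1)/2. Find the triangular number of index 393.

77421

The 393rd triangular number is n(n+1)/2 with n = 393.
393·394/2 = 154842/2 = 77421.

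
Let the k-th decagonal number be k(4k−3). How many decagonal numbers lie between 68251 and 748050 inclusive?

302

The n-th decagonal number is n(4n−3).
Smallest index with value ≥ 68251: n = 131 (giving 68251).
Largest index with value ≤ 748050: n = 432 (giving 745200).
Indices 131 through 432: 302 terms.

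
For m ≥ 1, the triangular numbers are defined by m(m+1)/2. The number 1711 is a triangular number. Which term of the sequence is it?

Set n(n+1)/2 = 1711, giving n² + n − 3422 = 0.
So n = (-1 + 117) / 2 = 116/2 = 58.

58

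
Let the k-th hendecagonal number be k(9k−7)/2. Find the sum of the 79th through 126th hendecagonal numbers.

2293584

Σ i(9i−7)/2 = (9Σi² − 7Σi) / 2 over i = 79..126.
Σi = 8001 − 3081 = 4920 and Σi² = 674751 − 161239 = 513512.
(9·513512 − 7·4920) / 2 = 4587168/2 = 2293584.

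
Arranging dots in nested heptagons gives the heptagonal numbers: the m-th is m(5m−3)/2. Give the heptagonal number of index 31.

The 31st heptagonal number is n(5n−3)/2 with n = 31.
31·(5·31 − 3)/2 = 31·152/2 = 31·76 = 2356.

2356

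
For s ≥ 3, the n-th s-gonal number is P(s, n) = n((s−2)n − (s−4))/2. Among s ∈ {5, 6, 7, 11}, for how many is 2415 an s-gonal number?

s = 5: P(5, 40) = 2380 and P(5, 41) = 2501; 2415 is not s-gonal.
s = 6: P(6, 35) = 2415. ✓
s = 7: P(7, 31) = 2356 and P(7, 32) = 2512; 2415 is not s-gonal.
s = 11: P(11, 23) = 2300 and P(11, 24) = 2508; 2415 is not s-gonal.
Hits: s ∈ {6} → 1.

1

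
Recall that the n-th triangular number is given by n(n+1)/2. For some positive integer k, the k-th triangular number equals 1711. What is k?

Set n(n+1)/2 = 1711, giving n² + n − 3422 = 0.
So n = (-1 + 117) / 2 = 116/2 = 58.
Check: 58·59/2 = 1711. ✓

58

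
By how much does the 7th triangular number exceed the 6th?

7

Consecutive triangular numbers differ by n: T_{7} − T_{6} = 7.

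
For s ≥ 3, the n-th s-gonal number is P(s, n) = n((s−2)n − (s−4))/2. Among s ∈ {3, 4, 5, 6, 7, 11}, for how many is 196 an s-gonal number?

s = 3: P(3, 19) = 190 and P(3, 20) = 210; 196 is not s-gonal.
s = 4: P(4, 14) = 196. ✓
s = 5: P(5, 11) = 176 and P(5, 12) = 210; 196 is not s-gonal.
s = 6: P(6, 10) = 190 and P(6, 11) = 231; 196 is not s-gonal.
s = 7: P(7, 9) = 189 and P(7, 10) = 235; 196 is not s-gonal.
s = 11: P(11, 7) = 196. ✓
Hits: s ∈ {4, 11} → 2.

2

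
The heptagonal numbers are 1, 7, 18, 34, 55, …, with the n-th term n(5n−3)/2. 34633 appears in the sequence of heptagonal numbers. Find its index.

Set n(5n−3)/2 = 34633, giving 5n² − 3n − 69266 = 0.
The discriminant is 9 + 40·34633 = 1385329, and √1385329 = 1177.
So n = (3 + 1177) / 10 = 1180/10 = 118.

118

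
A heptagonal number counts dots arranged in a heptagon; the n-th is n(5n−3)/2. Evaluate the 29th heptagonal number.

2059

The 29th heptagonal number is n(5n−3)/2 with n = 29.
29·(5·29 − 3)/2 = 29·142/2 = 29·71 = 2059.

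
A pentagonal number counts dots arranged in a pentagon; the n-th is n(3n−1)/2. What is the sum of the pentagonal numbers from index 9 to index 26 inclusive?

Σ i(3i−1)/2 = (3Σi² − Σi) / 2 over i = 9..26.
Σi = 351 − 36 = 315 and Σi² = 6201 − 204 = 5997.
(3·5997 − 1·315) / 2 = 17676/2 = 8838.

8838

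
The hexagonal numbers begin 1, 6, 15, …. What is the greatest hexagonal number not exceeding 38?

Solve n(2n−1) ≤ 38 for integer n.
n = 4 gives 28 ≤ 38, while n = 5 gives 45 > 38; so the answer is 28.

28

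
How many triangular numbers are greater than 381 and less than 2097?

The n-th triangular number is n(n+1)/2.
Smallest index with value > 381: n = 28 (giving 406).
Largest index with value < 2097: n = 64 (giving 2080).
Indices 28 through 64: 37 terms.

37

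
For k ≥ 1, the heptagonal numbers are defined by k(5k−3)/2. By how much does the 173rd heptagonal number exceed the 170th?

2568

173·(5·173 − 3)/2 = 74563 and 170·(5·170 − 3)/2 = 71995.
Difference: 74563 − 71995 = 2568.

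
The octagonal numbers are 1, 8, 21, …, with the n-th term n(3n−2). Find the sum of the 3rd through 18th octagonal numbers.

Σ i(3i−2) = 3Σi² − 2Σi over i = 3..18.
Σi = 171 − 3 = 168 and Σi² = 2109 − 5 = 2104.
3·2104 − 2·168 = 5976.

5976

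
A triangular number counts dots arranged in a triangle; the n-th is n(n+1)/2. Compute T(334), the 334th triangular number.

55945

The 334th triangular number is n(n+1)/2 with n = 334.
334·335/2 = 111890/2 = 55945.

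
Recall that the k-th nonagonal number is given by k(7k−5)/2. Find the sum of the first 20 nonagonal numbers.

9520

Σ i(7i−5)/2 = (7Σi² − 5Σi) / 2 over i = 1..20.
Σi = 210 and Σi² = 2870.
(7·2870 − 5·210) / 2 = 19040/2 = 9520.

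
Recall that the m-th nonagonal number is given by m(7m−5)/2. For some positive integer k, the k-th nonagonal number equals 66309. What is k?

Set n(7n−5)/2 = 66309, giving 7n² − 5n − 132618 = 0.
The discriminant is 25 + 56·66309 = 3713329, and √3713329 = 1927.
So n = (5 + 1927) / 14 = 1932/14 = 138.
Check: 138·(7·138 − 5)/2 = 66309. ✓

138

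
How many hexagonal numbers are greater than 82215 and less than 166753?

The n-th hexagonal number is n(2n−1).
Smallest index with value > 82215: n = 204 (giving 83028).
Largest index with value < 166753: n = 288 (giving 165600).
Indices 204 through 288: 85 terms.

85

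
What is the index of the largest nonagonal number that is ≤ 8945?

50

Solve n(7n−5)/2 ≤ 8945 for integer n.
n = 50 gives 8625 ≤ 8945, while n = 51 gives 8976 > 8945; so the answer is index 50.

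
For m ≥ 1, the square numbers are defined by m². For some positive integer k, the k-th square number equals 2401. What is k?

49

We need n² = 2401, so n = √2401 = 49.
Check: 49² = 2401. ✓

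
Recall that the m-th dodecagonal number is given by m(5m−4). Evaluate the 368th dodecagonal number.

368·(5·368 − 4) = 368·1836 = 675648.

675648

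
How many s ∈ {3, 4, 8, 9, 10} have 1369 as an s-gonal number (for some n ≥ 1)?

1

s = 3: P(3, 51) = 1326 and P(3, 52) = 1378; 1369 is not s-gonal.
s = 4: P(4, 37) = 1369. ✓
s = 8: P(8, 21) = 1281 and P(8, 22) = 1408; 1369 is not s-gonal.
s = 9: P(9, 20) = 1350 and P(9, 21) = 1491; 1369 is not s-gonal.
s = 10: P(10, 18) = 1242 and P(10, 19) = 1387; 1369 is not s-gonal.
Hits: s ∈ {4} → 1.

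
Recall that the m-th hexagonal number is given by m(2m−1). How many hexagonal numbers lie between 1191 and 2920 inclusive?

The n-th hexagonal number is n(2n−1).
Smallest index with value ≥ 1191: n = 25 (giving 1225).
Largest index with value ≤ 2920: n = 38 (giving 2850).
Indices 25 through 38: 14 terms.

14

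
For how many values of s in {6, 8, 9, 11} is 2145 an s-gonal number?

1

s = 6: P(6, 33) = 2145. ✓
s = 8: P(8, 27) = 2133 and P(8, 28) = 2296; 2145 is not s-gonal.
s = 9: P(9, 25) = 2125 and P(9, 26) = 2301; 2145 is not s-gonal.
s = 11: P(11, 22) = 2101 and P(11, 23) = 2300; 2145 is not s-gonal.
Hits: s ∈ {6} → 1.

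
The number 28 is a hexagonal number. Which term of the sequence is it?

Set n(2n−1) = 28, giving 2n² − n − 28 = 0.
So n = (1 + 15) / 4 = 16/4 = 4.

4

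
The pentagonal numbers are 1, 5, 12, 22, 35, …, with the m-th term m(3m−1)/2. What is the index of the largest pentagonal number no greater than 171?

10

Solve n(3n−1)/2 ≤ 171 for integer n.
n = 10 gives 145 ≤ 171, while n = 11 gives 176 > 171; so the answer is index 10.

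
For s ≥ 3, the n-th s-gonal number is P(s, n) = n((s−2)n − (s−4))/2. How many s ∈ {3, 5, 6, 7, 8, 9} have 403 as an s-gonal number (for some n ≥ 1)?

1

s = 3: P(3, 27) = 378 and P(3, 28) = 406; 403 is not s-gonal.
s = 5: P(5, 16) = 376 and P(5, 17) = 425; 403 is not s-gonal.
s = 6: P(6, 14) = 378 and P(6, 15) = 435; 403 is not s-gonal.
s = 7: P(7, 13) = 403. ✓
s = 8: P(8, 11) = 341 and P(8, 12) = 408; 403 is not s-gonal.
s = 9: P(9, 11) = 396 and P(9, 12) = 474; 403 is not s-gonal.
Hits: s ∈ {7} → 1.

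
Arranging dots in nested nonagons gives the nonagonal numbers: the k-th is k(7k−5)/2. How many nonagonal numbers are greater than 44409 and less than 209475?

131

The n-th nonagonal number is n(7n−5)/2.
Smallest index with value > 44409: n = 114 (giving 45201).
Largest index with value < 209475: n = 244 (giving 207766).
Indices 114 through 244: 131 terms.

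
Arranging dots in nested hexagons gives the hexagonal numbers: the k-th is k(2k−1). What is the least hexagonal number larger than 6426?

6441

Solve n(2n−1) > 6426 for integer n.
The largest n with value ≤ 6426 is 56 (since 6216 ≤ 6426 < 6441), so the first above is n = 57, value 6441.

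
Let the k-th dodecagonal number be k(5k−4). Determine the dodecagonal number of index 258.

The 258th dodecagonal number is n(5n−4) with n = 258.
258·(5·258 − 4) = 258·1286 = 331788.

331788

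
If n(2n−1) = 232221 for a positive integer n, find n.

Set n(2n−1) = 232221, giving 2n² − n − 232221 = 0.
The discriminant is 1 + 8·232221 = 1857769, and √1857769 = 1363.
So n = (1 + 1363) / 4 = 1364/4 = 341.

341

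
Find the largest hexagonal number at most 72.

Solve n(2n−1) ≤ 72 for integer n.
n = 6 gives 66 ≤ 72, while n = 7 gives 91 > 72; so the answer is 66.

66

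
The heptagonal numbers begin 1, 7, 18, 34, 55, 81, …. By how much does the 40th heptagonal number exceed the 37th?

40·(5·40 − 3)/2 = 3940 and 37·(5·37 − 3)/2 = 3367.
Difference: 3940 − 3367 = 573.

573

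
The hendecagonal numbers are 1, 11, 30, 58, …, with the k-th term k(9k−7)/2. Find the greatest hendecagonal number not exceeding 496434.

494846

Solve n(9n−7)/2 ≤ 496434 for integer n.
n = 332 gives 494846 ≤ 496434, while n = 333 gives 497835 > 496434; so the answer is 494846.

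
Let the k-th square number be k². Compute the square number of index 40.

1600

The 40th square number is n² with n = 40.
40² = 1600.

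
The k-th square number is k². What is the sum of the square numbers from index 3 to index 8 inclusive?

199

Σ_{i=3}^{8} i² = 204 − 5 = 199.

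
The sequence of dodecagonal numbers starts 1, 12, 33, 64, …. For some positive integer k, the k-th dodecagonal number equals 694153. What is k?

Set n(5n−4) = 694153, giving 5n² − 4n − 694153 = 0.
The discriminant is 16 + 20·694153 = 13883076, and √13883076 = 3726.
So n = (4 + 3726) / 10 = 3730/10 = 373.

373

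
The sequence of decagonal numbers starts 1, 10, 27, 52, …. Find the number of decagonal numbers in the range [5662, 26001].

44

The n-th decagonal number is n(4n−3).
Smallest index with value ≥ 5662: n = 38 (giving 5662).
Largest index with value ≤ 26001: n = 81 (giving 26001).
Indices 38 through 81: 44 terms.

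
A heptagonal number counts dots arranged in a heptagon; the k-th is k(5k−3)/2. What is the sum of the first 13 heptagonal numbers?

1911

Σ i(5i−3)/2 = (5Σi² − 3Σi) / 2 over i = 1..13.
Σi = 91 and Σi² = 819.
(5·819 − 3·91) / 2 = 3822/2 = 1911.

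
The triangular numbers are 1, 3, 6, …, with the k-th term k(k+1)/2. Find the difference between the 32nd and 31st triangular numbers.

32

Consecutive triangular numbers differ by n: T_{32} − T_{31} = 32.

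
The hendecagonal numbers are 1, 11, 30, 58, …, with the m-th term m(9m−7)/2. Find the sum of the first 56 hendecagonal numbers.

264936

Σ i(9i−7)/2 = (9Σi² − 7Σi) / 2 over i = 1..56.
Σi = 1596 and Σi² = 60116.
(9·60116 − 7·1596) / 2 = 529872/2 = 264936.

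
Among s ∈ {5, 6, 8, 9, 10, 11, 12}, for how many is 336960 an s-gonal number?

s = 5: P(5, 474) = 336777 and P(5, 475) = 338200; 336960 is not s-gonal.
s = 6: P(6, 410) = 335790 and P(6, 411) = 337431; 336960 is not s-gonal.
s = 8: P(8, 335) = 336005 and P(8, 336) = 338016; 336960 is not s-gonal.
s = 9: P(9, 310) = 335575 and P(9, 311) = 337746; 336960 is not s-gonal.
s = 10: P(10, 290) = 335530 and P(10, 291) = 337851; 336960 is not s-gonal.
s = 11: P(11, 274) = 336883 and P(11, 275) = 339350; 336960 is not s-gonal.
s = 12: P(12, 260) = 336960. ✓
Hits: s ∈ {12} → 1.

1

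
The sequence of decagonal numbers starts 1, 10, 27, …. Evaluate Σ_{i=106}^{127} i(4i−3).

Σ i(4i−3) = 4Σi² − 3Σi over i = 106..127.
Σi = 8128 − 5565 = 2563 and Σi² = 690880 − 391405 = 299475.
4·299475 − 3·2563 = 1190211.

1190211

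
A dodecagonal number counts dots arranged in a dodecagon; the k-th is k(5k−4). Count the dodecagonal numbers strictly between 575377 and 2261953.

333

The n-th dodecagonal number is n(5n−4).
Smallest index with value > 575377: n = 340 (giving 576640).
Largest index with value < 2261953: n = 672 (giving 2255232).
Indices 340 through 672: 333 terms.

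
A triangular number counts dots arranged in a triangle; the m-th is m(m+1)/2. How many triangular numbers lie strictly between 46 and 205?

10

The n-th triangular number is n(n+1)/2.
Smallest index with value > 46: n = 10 (giving 55).
Largest index with value < 205: n = 19 (giving 190).
Indices 10 through 19: 10 terms.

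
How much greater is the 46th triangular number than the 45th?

Consecutive triangular numbers differ by n: T_{46} − T_{45} = 46.

46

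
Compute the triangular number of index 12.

78

The 12th triangular number is n(n+1)/2 with n = 12.
12·13/2 = 156/2 = 78.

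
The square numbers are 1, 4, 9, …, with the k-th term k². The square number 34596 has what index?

We need n² = 34596, so n = √34596 = 186.

186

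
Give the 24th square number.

576

The 24th square number is n² with n = 24.
24² = 576.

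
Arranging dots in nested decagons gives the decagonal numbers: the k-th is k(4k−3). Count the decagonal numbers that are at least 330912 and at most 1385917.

302

The n-th decagonal number is n(4n−3).
Smallest index with value ≥ 330912: n = 288 (giving 330912).
Largest index with value ≤ 1385917: n = 589 (giving 1385917).
Indices 288 through 589: 302 terms.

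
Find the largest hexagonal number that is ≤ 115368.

Solve n(2n−1) ≤ 115368 for integer n.
n = 240 gives 114960 ≤ 115368, while n = 241 gives 115921 > 115368; so the answer is 114960.

114960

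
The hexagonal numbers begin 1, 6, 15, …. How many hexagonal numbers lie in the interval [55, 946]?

The n-th hexagonal number is n(2n−1).
Smallest index with value ≥ 55: n = 6 (giving 66).
Largest index with value ≤ 946: n = 22 (giving 946).
Indices 6 through 22: 17 terms.

17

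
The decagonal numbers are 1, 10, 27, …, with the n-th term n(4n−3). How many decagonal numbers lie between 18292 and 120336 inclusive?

106

The n-th decagonal number is n(4n−3).
Smallest index with value ≥ 18292: n = 68 (giving 18292).
Largest index with value ≤ 120336: n = 173 (giving 119197).
Indices 68 through 173: 106 terms.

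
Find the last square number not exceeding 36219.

Solve n² ≤ 36219 for integer n.
n = 190 gives 36100 ≤ 36219, while n = 191 gives 36481 > 36219; so the answer is 36100.

36100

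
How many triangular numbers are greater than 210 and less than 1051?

The n-th triangular number is n(n+1)/2.
Smallest index with value > 210: n = 21 (giving 231).
Largest index with value < 1051: n = 45 (giving 1035).
Indices 21 through 45: 25 terms.

25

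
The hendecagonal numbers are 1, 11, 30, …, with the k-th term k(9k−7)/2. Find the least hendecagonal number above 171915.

172186

Solve n(9n−7)/2 > 171915 for integer n.
The largest n with value ≤ 171915 is 195 (since 170430 ≤ 171915 < 172186), so the first above is n = 196, value 172186.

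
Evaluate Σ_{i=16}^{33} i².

11289

Σ_{i=16}^{33} i² = 12529 − 1240 = 11289.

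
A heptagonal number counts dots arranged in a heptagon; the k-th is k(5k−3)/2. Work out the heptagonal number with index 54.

54·(5·54 − 3)/2 = 54·267/2 = 7209.

7209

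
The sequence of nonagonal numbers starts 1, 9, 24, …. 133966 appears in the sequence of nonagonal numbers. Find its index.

196

Set n(7n−5)/2 = 133966, giving 7n² − 5n − 267932 = 0.
The discriminant is 25 + 56·133966 = 7502121, and √7502121 = 2739.
So n = (5 + 2739) / 14 = 2744/14 = 196.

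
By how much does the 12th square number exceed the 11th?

23

n² − (n−1)² = 2n − 1, so 12² − 11² = 2·12 − 1 = 23.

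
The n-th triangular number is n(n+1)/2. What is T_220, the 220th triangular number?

The 220th triangular number is n(n+1)/2 with n = 220.
220·221/2 = 48620/2 = 24310.

24310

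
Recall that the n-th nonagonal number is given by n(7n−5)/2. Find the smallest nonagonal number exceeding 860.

969

Solve n(7n−5)/2 > 860 for integer n.
The largest n with value ≤ 860 is 16 (since 856 ≤ 860 < 969), so the first above is n = 17, value 969.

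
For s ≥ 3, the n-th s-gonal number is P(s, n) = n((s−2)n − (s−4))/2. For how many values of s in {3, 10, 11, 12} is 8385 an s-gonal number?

s = 3: P(3, 129) = 8385. ✓
s = 10: P(10, 46) = 8326 and P(10, 47) = 8695; 8385 is not s-gonal.
s = 11: P(11, 43) = 8170 and P(11, 44) = 8558; 8385 is not s-gonal.
s = 12: P(12, 41) = 8241 and P(12, 42) = 8652; 8385 is not s-gonal.
Hits: s ∈ {3} → 1.

1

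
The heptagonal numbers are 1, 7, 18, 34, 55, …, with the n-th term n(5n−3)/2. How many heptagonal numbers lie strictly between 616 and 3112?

The n-th heptagonal number is n(5n−3)/2.
Smallest index with value > 616: n = 17 (giving 697).
Largest index with value < 3112: n = 35 (giving 3010).
Indices 17 through 35: 19 terms.

19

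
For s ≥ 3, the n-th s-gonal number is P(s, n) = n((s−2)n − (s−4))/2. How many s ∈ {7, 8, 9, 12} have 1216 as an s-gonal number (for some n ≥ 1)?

2

s = 7: P(7, 22) = 1177 and P(7, 23) = 1288; 1216 is not s-gonal.
s = 8: P(8, 20) = 1160 and P(8, 21) = 1281; 1216 is not s-gonal.
s = 9: P(9, 19) = 1216. ✓
s = 12: P(12, 16) = 1216. ✓
Hits: s ∈ {9, 12} → 2.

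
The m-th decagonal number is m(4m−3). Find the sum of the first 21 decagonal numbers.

Σ i(4i−3) = 4Σi² − 3Σi over i = 1..21.
Σi = 231 and Σi² = 3311.
4·3311 − 3·231 = 12551.

12551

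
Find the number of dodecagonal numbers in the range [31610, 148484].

93

The n-th dodecagonal number is n(5n−4).
Smallest index with value ≥ 31610: n = 80 (giving 31680).
Largest index with value ≤ 148484: n = 172 (giving 147232).
Indices 80 through 172: 93 terms.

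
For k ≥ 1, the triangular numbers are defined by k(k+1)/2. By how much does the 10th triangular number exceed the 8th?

10·11/2 = 55 and 8·9/2 = 36.
Difference: 55 − 36 = 19.

19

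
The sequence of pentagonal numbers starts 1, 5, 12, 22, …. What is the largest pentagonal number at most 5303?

5192

Solve n(3n−1)/2 ≤ 5303 for integer n.
n = 59 gives 5192 ≤ 5303, while n = 60 gives 5370 > 5303; so the answer is 5192.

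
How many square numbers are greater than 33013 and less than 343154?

404

The n-th square number is n².
Smallest index with value > 33013: n = 182 (giving 33124).
Largest index with value < 343154: n = 585 (giving 342225).
Indices 182 through 585: 404 terms.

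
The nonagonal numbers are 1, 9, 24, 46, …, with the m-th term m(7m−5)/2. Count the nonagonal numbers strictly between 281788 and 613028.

The n-th nonagonal number is n(7n−5)/2.
Smallest index with value > 281788: n = 285 (giving 283575).
Largest index with value < 613028: n = 418 (giving 610489).
Indices 285 through 418: 134 terms.

134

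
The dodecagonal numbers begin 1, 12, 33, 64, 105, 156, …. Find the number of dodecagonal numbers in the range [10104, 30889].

34

The n-th dodecagonal number is n(5n−4).
Smallest index with value ≥ 10104: n = 46 (giving 10396).
Largest index with value ≤ 30889: n = 79 (giving 30889).
Indices 46 through 79: 34 terms.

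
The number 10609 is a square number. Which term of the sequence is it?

103

We need n² = 10609, so n = √10609 = 103.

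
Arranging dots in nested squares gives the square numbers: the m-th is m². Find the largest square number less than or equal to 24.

Solve n² ≤ 24 for integer n.
n = 4 gives 16 ≤ 24, while n = 5 gives 25 > 24; so the answer is 16.

16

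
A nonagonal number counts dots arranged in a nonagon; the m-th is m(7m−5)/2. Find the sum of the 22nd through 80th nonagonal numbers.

589469

Σ i(7i−5)/2 = (7Σi² − 5Σi) / 2 over i = 22..80.
Σi = 3240 − 231 = 3009 and Σi² = 173880 − 3311 = 170569.
(7·170569 − 5·3009) / 2 = 1178938/2 = 589469.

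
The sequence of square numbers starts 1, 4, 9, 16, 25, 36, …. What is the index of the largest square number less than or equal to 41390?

Solve n² ≤ 41390 for integer n.
n = 203 gives 41209 ≤ 41390, while n = 204 gives 41616 > 41390; so the answer is index 203.

203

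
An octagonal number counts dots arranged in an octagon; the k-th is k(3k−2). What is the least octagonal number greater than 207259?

208560

Solve n(3n−2) > 207259 for integer n.
The largest n with value ≤ 207259 is 263 (since 206981 ≤ 207259 < 208560), so the first above is n = 264, value 208560.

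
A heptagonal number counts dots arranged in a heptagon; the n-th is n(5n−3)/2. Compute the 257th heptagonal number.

The 257th heptagonal number is n(5n−3)/2 with n = 257.
257·(5·257 − 3)/2 = 257·1282/2 = 257·641 = 164737.

164737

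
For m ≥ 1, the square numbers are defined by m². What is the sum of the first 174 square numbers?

1771175

Σ_{i=1}^{174} i² = 174·175·349/6 = 1771175.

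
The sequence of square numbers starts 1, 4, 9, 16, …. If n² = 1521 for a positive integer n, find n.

We need n² = 1521, so n = √1521 = 39.

39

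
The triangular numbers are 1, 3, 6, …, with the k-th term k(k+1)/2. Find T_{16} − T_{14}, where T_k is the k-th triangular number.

31

16·17/2 = 136 and 14·15/2 = 105.
Difference: 136 − 105 = 31.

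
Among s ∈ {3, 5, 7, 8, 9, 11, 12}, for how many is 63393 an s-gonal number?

1

s = 3: P(3, 355) = 63190 and P(3, 356) = 63546; 63393 is not s-gonal.
s = 5: P(5, 205) = 62935 and P(5, 206) = 63551; 63393 is not s-gonal.
s = 7: P(7, 159) = 62964 and P(7, 160) = 63760; 63393 is not s-gonal.
s = 8: P(8, 145) = 62785 and P(8, 146) = 63656; 63393 is not s-gonal.
s = 9: P(9, 134) = 62511 and P(9, 135) = 63450; 63393 is not s-gonal.
s = 11: P(11, 119) = 63308 and P(11, 120) = 64380; 63393 is not s-gonal.
s = 12: P(12, 113) = 63393. ✓
Hits: s ∈ {12} → 1.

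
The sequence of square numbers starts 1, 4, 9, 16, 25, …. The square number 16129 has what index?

127

We need n² = 16129, so n = √16129 = 127.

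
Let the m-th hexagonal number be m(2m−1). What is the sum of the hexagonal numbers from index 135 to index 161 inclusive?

1182096

Σ i(2i−1) = 2Σi² − Σi over i = 135..161.
Σi = 13041 − 9045 = 3996 and Σi² = 1404081 − 811035 = 593046.
2·593046 − 1·3996 = 1182096.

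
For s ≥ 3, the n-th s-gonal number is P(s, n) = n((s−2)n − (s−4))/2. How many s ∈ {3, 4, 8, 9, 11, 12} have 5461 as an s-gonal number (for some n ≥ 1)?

1

s = 3: P(3, 104) = 5460 and P(3, 105) = 5565; 5461 is not s-gonal.
s = 4: P(4, 73) = 5329 and P(4, 74) = 5476; 5461 is not s-gonal.
s = 8: P(8, 43) = 5461. ✓
s = 9: P(9, 39) = 5226 and P(9, 40) = 5500; 5461 is not s-gonal.
s = 11: P(11, 35) = 5390 and P(11, 36) = 5706; 5461 is not s-gonal.
s = 12: P(12, 33) = 5313 and P(12, 34) = 5644; 5461 is not s-gonal.
Hits: s ∈ {8} → 1.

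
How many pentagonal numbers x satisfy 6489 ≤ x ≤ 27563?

70

The n-th pentagonal number is n(3n−1)/2.
Smallest index with value ≥ 6489: n = 66 (giving 6501).
Largest index with value ≤ 27563: n = 135 (giving 27270).
Indices 66 through 135: 70 terms.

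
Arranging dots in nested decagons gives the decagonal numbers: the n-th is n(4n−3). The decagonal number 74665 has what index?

137

Set n(4n−3) = 74665, giving 4n² − 3n − 74665 = 0.
The discriminant is 9 + 16·74665 = 1194649, and √1194649 = 1093.
So n = (3 + 1093) / 8 = 1096/8 = 137.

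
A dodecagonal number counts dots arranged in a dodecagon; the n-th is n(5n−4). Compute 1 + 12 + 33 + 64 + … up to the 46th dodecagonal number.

Σ i(5i−4) = 5Σi² − 4Σi over i = 1..46.
Σi = 1081 and Σi² = 33511.
5·33511 − 4·1081 = 163231.

163231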